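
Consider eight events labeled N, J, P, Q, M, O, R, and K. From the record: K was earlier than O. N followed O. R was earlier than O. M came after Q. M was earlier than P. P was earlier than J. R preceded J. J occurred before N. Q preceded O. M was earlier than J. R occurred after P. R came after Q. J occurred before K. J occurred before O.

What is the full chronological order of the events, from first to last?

Q, M, P, R, J, K, O, N

The constraints fix every adjacent pair, so only one ordering works:
Q → M → P → R → J → K → O → N.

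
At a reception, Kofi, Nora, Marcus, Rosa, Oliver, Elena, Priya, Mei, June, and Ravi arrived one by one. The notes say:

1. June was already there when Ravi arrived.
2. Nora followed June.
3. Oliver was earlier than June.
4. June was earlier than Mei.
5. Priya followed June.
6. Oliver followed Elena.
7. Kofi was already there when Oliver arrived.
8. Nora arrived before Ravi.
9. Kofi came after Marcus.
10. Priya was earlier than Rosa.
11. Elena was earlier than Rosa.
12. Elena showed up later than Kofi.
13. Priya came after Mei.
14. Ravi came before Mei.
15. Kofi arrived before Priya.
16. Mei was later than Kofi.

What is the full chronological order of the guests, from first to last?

The constraints fix every adjacent pair, so only one ordering works:
Marcus → Kofi → Elena → Oliver → June → Nora → Ravi → Mei → Priya → Rosa.

Marcus, Kofi, Elena, Oliver, June, Nora, Ravi, Mei, Priya, Rosa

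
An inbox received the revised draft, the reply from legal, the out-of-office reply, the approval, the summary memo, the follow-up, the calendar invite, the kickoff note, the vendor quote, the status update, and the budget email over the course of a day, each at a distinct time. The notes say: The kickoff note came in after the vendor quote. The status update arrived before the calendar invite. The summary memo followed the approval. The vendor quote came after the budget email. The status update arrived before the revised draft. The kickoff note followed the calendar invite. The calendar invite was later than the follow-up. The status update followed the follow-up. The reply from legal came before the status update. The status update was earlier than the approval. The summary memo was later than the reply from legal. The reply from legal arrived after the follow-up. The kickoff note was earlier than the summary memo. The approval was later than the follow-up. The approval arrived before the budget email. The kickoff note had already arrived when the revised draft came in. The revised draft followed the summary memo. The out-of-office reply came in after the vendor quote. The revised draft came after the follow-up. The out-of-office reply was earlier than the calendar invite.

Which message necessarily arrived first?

The follow-up has a chain of constraints placing it before every other message, so the follow-up must be first.

the follow-up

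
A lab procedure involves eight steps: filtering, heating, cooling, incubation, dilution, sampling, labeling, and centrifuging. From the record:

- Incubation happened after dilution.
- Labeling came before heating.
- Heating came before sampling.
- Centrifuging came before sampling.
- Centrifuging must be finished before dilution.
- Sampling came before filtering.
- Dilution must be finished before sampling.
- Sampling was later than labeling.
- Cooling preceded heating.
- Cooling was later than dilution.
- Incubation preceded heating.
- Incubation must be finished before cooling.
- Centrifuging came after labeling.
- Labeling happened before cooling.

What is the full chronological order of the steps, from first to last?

labeling, centrifuging, dilution, incubation, cooling, heating, sampling, filtering

The constraints fix every adjacent pair, so only one ordering works:
labeling → centrifuging → dilution → incubation → cooling → heating → sampling → filtering.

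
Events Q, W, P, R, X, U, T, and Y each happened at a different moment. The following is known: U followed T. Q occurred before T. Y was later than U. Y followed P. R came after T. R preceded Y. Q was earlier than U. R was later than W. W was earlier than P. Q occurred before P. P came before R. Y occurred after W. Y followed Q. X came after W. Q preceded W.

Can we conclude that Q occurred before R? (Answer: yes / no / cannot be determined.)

yes

Chain the constraints: Q → T → R. Each link is directly stated, so Q comes before R.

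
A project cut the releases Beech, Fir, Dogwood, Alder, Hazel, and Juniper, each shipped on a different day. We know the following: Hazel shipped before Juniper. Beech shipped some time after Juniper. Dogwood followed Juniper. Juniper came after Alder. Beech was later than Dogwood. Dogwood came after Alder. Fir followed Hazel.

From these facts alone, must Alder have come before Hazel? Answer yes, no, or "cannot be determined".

No chain of stated constraints runs from Alder to Hazel, and none runs from Hazel to Alder either.
So the relative order of Alder and Hazel is not fixed by the given facts.

cannot be determined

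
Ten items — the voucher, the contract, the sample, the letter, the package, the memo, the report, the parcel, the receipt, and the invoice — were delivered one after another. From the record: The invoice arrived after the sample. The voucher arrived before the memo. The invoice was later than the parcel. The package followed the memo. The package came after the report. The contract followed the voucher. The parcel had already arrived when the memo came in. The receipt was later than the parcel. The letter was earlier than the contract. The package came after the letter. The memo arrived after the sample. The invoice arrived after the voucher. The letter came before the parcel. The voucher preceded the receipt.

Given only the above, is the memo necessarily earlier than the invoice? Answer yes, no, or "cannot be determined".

cannot be determined

No chain of stated constraints runs from the memo to the invoice, and none runs from the invoice to the memo either.
So the relative order of the memo and the invoice is not fixed by the given facts.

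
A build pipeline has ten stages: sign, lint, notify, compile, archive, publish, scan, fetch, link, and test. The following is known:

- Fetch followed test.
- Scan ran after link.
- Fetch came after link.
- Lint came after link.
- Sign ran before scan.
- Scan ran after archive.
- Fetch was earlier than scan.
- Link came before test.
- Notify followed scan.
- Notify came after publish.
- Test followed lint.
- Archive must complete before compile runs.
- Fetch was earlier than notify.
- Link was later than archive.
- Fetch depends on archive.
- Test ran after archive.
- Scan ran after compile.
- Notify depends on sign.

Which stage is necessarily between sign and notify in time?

Tracing the constraints gives sign → scan → notify, so scan sits after sign and before notify.
No other stage is forced both after sign and before notify.

scan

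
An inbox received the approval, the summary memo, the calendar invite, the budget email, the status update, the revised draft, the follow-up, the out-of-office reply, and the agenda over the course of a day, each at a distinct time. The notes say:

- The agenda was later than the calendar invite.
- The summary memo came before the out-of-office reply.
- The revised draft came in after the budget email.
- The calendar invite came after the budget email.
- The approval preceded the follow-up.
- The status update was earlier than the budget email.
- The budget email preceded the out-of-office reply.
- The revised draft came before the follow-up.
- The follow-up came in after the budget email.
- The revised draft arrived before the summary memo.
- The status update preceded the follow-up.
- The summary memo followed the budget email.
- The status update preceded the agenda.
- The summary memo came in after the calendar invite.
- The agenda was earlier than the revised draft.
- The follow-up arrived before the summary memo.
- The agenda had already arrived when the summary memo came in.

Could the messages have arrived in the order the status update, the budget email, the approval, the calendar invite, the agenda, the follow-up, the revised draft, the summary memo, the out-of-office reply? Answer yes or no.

The constraints require the revised draft before the follow-up, but in the proposed sequence the follow-up appears ahead of the revised draft. That one violation is enough.

no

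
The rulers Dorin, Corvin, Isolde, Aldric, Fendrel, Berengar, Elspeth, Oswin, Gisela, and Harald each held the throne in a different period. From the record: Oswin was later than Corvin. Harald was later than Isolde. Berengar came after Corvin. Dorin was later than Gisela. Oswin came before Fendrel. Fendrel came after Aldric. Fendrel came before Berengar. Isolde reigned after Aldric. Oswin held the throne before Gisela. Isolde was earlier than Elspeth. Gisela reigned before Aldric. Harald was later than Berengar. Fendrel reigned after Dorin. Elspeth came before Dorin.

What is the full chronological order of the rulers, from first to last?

The constraints fix every adjacent pair, so only one ordering works:
Corvin → Oswin → Gisela → Aldric → Isolde → Elspeth → Dorin → Fendrel → Berengar → Harald.

Corvin, Oswin, Gisela, Aldric, Isolde, Elspeth, Dorin, Fendrel, Berengar, Harald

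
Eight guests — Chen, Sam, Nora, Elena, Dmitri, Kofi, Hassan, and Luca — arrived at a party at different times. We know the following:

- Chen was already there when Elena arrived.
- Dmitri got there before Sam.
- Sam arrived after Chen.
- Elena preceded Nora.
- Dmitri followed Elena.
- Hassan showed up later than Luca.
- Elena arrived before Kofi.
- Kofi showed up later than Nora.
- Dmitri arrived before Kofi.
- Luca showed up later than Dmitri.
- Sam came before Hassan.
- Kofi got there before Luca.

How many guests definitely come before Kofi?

4

Directly stated before Kofi: Dmitri, Elena, and Nora.
Chen reaches Kofi via Chen → Elena → Kofi.
That's Chen, Dmitri, Elena, and Nora — 4 in all.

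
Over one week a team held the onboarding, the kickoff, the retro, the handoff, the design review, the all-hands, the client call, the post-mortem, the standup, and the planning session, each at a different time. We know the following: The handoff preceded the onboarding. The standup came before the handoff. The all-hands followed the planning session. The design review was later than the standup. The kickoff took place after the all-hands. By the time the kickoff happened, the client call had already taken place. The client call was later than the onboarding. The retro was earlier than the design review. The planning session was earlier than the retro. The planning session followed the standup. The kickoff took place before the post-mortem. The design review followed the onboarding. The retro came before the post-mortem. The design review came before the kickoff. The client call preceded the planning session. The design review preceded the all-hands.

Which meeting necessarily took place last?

the post-mortem

Every other meeting has a chain of constraints placing it before the post-mortem, so the post-mortem is last.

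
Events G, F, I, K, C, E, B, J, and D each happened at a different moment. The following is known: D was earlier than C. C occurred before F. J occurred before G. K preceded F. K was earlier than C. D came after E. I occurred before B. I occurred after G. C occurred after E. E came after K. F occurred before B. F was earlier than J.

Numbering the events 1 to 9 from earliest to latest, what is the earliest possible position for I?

C, D, E, F, G, J, and K must all come before I — 7 forced predecessors.
Nothing else is forced ahead of I, so its earliest slot is position 7 + 1 = 8.

8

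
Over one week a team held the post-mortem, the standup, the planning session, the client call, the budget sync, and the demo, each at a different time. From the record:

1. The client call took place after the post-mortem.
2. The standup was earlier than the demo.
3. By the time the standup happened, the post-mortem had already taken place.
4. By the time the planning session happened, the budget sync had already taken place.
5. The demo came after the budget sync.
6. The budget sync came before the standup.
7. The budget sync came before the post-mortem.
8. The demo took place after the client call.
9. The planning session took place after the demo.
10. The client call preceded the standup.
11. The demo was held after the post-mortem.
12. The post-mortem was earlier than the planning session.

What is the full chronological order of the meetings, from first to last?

The constraints fix every adjacent pair, so only one ordering works:
the budget sync → the post-mortem → the client call → the standup → the demo → the planning session.

the budget sync, the post-mortem, the client call, the standup, the demo, the planning session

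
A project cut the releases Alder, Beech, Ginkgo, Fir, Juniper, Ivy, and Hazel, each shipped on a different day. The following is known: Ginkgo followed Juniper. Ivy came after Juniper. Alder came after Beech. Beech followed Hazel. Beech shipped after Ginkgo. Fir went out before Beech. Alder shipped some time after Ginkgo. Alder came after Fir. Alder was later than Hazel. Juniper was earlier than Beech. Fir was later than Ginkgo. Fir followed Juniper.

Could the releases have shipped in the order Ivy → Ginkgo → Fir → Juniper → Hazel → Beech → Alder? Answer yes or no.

no

The constraints require Juniper before Ivy, but in the proposed sequence Ivy appears ahead of Juniper. That one violation is enough.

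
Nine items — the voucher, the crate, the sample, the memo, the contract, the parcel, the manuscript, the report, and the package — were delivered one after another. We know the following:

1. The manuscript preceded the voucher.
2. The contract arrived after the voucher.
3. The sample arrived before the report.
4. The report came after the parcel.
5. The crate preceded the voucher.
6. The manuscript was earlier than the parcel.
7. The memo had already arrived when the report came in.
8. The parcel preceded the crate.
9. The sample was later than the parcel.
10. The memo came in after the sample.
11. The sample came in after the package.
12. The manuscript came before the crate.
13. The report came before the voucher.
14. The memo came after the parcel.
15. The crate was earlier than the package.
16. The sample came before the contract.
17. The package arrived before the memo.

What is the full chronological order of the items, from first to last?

The constraints fix every adjacent pair, so only one ordering works:
the manuscript → the parcel → the crate → the package → the sample → the memo → the report → the voucher → the contract.

the manuscript, the parcel, the crate, the package, the sample, the memo, the report, the voucher, the contract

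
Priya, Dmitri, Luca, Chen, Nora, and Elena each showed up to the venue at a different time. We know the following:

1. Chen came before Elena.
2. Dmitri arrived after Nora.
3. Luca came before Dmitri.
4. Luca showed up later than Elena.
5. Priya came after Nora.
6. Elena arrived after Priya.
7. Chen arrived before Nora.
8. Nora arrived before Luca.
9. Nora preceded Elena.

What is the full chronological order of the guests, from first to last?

Chen, Nora, Priya, Elena, Luca, Dmitri

The constraints fix every adjacent pair, so only one ordering works:
Chen → Nora → Priya → Elena → Luca → Dmitri.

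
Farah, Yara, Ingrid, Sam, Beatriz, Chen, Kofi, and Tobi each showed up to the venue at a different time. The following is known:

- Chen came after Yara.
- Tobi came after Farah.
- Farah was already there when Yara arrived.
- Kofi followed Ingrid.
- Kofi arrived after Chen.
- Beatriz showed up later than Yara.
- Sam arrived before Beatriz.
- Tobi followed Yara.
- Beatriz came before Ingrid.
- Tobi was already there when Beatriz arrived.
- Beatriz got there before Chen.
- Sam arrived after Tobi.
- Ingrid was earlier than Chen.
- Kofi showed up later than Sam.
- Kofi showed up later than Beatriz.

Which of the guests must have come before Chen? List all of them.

Beatriz, Farah, Ingrid, Sam, Tobi, Yara

Directly stated before Chen: Beatriz, Ingrid, and Yara.
Farah reaches Chen via Farah → Yara → Chen.
Sam reaches Chen via Sam → Beatriz → Chen.
Tobi reaches Chen via Tobi → Beatriz → Chen.
No chain forces Kofi ahead of Chen.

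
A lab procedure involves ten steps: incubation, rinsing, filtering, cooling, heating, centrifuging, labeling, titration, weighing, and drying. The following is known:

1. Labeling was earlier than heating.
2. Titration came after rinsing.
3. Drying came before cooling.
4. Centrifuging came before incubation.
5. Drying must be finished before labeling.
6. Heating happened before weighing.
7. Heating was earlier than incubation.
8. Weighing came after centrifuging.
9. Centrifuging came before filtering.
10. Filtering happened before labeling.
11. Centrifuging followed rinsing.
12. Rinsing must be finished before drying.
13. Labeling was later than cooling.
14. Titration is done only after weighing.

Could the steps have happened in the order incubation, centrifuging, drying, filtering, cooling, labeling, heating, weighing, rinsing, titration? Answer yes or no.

no

The constraints require centrifuging before incubation, but in the proposed sequence incubation appears ahead of centrifuging. That one violation is enough.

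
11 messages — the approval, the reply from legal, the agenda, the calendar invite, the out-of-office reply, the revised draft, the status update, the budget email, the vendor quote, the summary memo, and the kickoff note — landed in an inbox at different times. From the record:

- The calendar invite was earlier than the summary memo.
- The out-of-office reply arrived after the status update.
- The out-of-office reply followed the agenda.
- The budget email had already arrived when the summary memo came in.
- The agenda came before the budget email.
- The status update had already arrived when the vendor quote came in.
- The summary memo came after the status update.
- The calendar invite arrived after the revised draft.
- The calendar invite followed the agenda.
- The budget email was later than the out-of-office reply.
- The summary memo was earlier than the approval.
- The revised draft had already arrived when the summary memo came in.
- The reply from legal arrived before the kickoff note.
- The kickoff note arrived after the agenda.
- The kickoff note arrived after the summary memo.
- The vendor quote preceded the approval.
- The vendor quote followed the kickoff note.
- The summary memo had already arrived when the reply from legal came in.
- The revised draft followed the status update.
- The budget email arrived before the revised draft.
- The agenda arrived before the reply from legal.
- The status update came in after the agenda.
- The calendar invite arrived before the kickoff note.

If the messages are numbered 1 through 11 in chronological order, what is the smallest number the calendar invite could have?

6

The agenda, the budget email, the out-of-office reply, the revised draft, and the status update must all come before the calendar invite — 5 forced predecessors.
Nothing else is forced ahead of the calendar invite, so its earliest slot is position 5 + 1 = 6.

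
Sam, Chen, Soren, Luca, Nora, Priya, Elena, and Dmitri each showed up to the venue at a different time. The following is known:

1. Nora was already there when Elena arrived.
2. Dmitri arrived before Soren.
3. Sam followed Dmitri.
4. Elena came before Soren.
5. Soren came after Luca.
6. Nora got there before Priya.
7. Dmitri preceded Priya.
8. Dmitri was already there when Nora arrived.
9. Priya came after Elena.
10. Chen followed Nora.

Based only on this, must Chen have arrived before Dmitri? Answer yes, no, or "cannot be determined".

Tracing the constraints gives Dmitri → Nora → Chen, so Dmitri must come before Chen.
That means Chen cannot be before Dmitri.

no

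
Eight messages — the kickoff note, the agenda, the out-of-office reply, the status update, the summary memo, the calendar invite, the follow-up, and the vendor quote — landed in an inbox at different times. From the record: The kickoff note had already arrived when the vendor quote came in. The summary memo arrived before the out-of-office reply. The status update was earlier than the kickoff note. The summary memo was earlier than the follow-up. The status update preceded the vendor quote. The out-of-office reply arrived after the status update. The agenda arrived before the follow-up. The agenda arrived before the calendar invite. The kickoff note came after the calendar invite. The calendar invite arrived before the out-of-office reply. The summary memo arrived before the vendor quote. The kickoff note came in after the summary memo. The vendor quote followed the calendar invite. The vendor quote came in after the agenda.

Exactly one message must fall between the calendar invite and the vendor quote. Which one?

Tracing the constraints gives the calendar invite → the kickoff note → the vendor quote, so the kickoff note sits after the calendar invite and before the vendor quote.
No other message is forced both after the calendar invite and before the vendor quote.

the kickoff note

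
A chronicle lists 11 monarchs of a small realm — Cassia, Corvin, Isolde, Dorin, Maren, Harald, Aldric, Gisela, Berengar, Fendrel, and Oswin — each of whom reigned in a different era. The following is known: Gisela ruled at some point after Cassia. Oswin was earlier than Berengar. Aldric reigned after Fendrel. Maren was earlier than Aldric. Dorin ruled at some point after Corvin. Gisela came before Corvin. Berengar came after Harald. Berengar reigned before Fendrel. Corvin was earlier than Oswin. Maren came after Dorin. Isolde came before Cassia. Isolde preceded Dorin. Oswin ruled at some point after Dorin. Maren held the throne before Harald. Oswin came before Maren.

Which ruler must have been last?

Aldric

Every other ruler has a chain of constraints placing them before Aldric, so Aldric is last.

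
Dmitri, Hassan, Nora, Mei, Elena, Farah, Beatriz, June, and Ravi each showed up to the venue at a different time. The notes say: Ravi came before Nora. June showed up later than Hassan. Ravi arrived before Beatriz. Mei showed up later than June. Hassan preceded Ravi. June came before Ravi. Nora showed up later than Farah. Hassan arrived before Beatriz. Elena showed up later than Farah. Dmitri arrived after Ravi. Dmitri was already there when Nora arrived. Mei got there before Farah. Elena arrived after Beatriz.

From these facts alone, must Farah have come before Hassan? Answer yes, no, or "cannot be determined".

no

Tracing the constraints gives Hassan → June → Mei → Farah, so Hassan must come before Farah.
That means Farah cannot be before Hassan.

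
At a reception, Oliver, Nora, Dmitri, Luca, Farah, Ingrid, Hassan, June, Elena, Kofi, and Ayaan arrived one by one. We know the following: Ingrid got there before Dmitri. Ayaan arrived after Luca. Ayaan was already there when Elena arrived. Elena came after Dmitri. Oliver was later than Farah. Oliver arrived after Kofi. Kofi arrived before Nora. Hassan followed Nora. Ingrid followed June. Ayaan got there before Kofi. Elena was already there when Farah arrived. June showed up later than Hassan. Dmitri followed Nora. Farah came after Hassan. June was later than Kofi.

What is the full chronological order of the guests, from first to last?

Luca, Ayaan, Kofi, Nora, Hassan, June, Ingrid, Dmitri, Elena, Farah, Oliver

The constraints fix every adjacent pair, so only one ordering works:
Luca → Ayaan → Kofi → Nora → Hassan → June → Ingrid → Dmitri → Elena → Farah → Oliver.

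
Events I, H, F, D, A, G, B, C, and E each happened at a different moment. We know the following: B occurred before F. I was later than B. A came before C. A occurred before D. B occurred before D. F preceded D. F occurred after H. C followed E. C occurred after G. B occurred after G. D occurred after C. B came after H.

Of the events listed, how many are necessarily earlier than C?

3

Directly stated before C: A, E, and G.
That's A, E, and G — 3 in all.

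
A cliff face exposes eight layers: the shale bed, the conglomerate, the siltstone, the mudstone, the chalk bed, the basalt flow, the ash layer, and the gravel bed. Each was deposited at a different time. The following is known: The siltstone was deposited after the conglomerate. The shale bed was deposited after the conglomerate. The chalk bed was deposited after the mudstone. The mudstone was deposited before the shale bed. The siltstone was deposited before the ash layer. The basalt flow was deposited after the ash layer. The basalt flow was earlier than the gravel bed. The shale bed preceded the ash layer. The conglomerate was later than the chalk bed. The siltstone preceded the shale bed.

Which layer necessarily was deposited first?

The mudstone has a chain of constraints placing it before every other layer, so the mudstone must be first.

the mudstone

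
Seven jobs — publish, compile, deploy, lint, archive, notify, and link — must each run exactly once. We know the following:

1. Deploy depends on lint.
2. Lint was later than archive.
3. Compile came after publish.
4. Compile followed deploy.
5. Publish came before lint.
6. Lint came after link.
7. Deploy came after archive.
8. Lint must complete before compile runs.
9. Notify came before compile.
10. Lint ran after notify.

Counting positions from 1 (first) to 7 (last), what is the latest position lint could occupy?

5

Lint must come before compile and deploy — 2 stages forced after it.
Everything else can be placed before lint in some valid order, so lint can sit as late as position 7 − 2 = 5.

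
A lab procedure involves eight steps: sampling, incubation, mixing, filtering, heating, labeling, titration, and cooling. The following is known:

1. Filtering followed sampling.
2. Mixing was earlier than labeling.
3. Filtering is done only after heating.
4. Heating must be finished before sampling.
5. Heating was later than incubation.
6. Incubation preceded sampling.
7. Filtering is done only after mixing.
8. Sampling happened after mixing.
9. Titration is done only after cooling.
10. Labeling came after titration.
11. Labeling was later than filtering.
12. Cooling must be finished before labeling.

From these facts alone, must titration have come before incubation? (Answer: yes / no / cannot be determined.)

cannot be determined

No chain of stated constraints runs from titration to incubation, and none runs from incubation to titration either.
So the relative order of titration and incubation is not fixed by the given facts.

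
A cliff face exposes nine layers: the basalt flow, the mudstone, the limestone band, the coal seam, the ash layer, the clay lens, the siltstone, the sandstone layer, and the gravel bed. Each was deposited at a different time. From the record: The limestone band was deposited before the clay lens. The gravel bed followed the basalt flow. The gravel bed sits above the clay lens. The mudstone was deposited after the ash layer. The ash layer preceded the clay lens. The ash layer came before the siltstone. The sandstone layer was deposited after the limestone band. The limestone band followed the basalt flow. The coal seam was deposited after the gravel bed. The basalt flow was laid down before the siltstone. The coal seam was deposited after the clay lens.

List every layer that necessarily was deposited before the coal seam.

the ash layer, the basalt flow, the clay lens, the gravel bed, the limestone band

Directly stated before the coal seam: the clay lens and the gravel bed.
The ash layer reaches the coal seam via the ash layer → the clay lens → the coal seam.
The basalt flow reaches the coal seam via the basalt flow → the gravel bed → the coal seam.
The limestone band reaches the coal seam via the limestone band → the clay lens → the coal seam.
No chain forces the sandstone layer (or any of the others) ahead of the coal seam.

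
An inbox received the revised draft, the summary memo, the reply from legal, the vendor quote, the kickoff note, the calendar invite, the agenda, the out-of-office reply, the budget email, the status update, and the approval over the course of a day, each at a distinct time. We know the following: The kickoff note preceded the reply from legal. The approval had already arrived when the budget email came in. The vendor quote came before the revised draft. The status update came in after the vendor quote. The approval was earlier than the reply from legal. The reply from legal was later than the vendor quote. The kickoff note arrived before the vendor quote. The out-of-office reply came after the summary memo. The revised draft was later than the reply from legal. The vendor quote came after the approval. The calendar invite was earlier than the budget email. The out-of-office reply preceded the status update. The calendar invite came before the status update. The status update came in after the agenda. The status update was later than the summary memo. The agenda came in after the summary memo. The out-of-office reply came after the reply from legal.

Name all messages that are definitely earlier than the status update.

the agenda, the approval, the calendar invite, the kickoff note, the out-of-office reply, the reply from legal, the summary memo, the vendor quote

Directly stated before the status update: the agenda, the calendar invite, the out-of-office reply, the summary memo, and the vendor quote.
The approval reaches the status update via the approval → the vendor quote → the status update.
The kickoff note reaches the status update via the kickoff note → the vendor quote → the status update.
The reply from legal reaches the status update via the reply from legal → the out-of-office reply → the status update.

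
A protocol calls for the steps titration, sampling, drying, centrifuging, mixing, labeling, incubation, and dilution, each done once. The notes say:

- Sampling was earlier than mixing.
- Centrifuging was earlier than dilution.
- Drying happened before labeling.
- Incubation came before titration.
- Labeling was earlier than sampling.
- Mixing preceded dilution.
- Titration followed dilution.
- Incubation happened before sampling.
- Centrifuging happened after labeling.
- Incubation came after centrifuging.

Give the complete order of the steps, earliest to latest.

drying, labeling, centrifuging, incubation, sampling, mixing, dilution, titration

The constraints fix every adjacent pair, so only one ordering works:
drying → labeling → centrifuging → incubation → sampling → mixing → dilution → titration.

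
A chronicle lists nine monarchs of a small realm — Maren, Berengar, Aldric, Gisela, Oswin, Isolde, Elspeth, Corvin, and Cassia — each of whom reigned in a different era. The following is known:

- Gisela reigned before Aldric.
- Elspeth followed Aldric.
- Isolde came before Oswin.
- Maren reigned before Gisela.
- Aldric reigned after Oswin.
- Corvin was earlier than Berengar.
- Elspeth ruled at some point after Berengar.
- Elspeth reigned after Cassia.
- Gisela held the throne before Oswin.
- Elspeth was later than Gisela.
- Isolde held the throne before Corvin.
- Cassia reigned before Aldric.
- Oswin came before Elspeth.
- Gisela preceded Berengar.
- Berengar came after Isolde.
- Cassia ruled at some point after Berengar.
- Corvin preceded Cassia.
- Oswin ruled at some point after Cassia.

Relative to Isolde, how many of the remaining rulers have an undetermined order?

2

Forced after Isolde: Aldric, Berengar, Cassia, Corvin, Elspeth, and Oswin.
That leaves Gisela and Maren with no forced order relative to Isolde — 2.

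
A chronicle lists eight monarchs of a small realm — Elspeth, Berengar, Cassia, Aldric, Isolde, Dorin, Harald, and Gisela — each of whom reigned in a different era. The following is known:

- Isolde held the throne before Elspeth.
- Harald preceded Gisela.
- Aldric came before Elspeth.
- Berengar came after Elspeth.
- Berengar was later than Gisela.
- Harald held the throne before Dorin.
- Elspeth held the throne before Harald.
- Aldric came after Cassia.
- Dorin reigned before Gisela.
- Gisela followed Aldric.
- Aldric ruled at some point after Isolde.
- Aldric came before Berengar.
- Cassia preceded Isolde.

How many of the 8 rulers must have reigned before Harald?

4

Directly stated before Harald: Elspeth.
Aldric reaches Harald via Aldric → Elspeth → Harald.
Cassia reaches Harald via Cassia → Aldric → Elspeth → Harald.
Isolde reaches Harald via Isolde → Elspeth → Harald.
That's Aldric, Cassia, Elspeth, and Isolde — 4 in all.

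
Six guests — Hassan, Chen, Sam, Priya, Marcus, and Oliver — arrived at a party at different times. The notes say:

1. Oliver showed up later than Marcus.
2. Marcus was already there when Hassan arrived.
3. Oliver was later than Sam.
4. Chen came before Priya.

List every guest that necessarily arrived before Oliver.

Directly stated before Oliver: Marcus and Sam.
No chain forces Chen (or any of the others) ahead of Oliver.

Marcus, Sam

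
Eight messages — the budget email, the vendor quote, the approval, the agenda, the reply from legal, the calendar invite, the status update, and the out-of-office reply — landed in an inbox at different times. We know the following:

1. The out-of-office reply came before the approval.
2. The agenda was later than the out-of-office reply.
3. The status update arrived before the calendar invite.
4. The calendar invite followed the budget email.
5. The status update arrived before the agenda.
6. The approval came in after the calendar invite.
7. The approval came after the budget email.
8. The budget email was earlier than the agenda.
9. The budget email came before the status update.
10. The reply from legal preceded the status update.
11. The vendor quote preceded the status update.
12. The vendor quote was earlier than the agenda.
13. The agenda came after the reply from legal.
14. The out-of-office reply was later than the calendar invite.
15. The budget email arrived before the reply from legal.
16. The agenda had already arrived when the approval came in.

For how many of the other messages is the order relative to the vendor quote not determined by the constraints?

Forced after the vendor quote: the agenda, the approval, the calendar invite, the out-of-office reply, and the status update.
That leaves the budget email and the reply from legal with no forced order relative to the vendor quote — 2.

2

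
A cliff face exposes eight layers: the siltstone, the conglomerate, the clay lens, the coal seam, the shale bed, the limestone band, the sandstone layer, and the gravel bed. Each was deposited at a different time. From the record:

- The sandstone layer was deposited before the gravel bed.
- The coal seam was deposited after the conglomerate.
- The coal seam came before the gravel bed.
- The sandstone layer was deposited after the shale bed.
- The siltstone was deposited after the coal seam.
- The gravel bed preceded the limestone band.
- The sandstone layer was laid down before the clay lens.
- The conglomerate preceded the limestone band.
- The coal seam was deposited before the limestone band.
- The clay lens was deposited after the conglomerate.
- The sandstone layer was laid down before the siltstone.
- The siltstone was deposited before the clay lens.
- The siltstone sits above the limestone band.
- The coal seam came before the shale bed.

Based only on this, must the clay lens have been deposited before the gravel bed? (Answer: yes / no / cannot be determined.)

Tracing the constraints gives the gravel bed → the limestone band → the siltstone → the clay lens, so the gravel bed must come before the clay lens.
That means the clay lens cannot be before the gravel bed.

no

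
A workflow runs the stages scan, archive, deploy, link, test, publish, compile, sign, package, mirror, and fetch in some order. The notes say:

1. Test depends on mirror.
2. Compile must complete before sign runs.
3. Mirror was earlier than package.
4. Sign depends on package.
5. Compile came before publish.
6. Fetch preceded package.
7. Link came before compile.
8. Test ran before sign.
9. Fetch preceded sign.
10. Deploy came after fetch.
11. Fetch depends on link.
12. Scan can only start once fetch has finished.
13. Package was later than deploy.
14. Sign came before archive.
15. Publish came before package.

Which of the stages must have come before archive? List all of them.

compile, deploy, fetch, link, mirror, package, publish, sign, test

Directly stated before archive: sign.
Compile reaches archive via compile → sign → archive.
Deploy reaches archive via deploy → package → sign → archive.
Fetch reaches archive via fetch → sign → archive.
Likewise link, mirror, package, publish, and test each reach archive by chaining the stated constraints.
No chain forces scan ahead of archive.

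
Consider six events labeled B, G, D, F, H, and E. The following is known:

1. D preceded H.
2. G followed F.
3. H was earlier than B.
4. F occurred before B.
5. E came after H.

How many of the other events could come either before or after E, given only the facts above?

3

Forced before E: D and H.
That leaves B, F, and G with no forced order relative to E — 3.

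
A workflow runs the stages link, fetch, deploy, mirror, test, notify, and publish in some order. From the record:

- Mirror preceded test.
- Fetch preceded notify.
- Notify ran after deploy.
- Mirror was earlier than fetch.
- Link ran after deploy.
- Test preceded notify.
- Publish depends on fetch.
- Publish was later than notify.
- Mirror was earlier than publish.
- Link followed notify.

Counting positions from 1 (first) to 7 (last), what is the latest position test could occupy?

4

Test must come before link, notify, and publish — 3 stages forced after it.
Everything else can be placed before test in some valid order, so test can sit as late as position 7 − 3 = 4.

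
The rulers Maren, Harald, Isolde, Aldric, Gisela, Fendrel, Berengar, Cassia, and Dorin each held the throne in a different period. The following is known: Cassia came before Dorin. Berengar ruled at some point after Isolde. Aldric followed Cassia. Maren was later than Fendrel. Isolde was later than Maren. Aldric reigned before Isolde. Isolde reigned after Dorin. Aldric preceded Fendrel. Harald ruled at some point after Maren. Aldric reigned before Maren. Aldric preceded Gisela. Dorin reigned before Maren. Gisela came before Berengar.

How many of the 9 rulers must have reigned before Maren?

Directly stated before Maren: Aldric, Dorin, and Fendrel.
Cassia reaches Maren via Cassia → Aldric → Maren.
No chain forces Harald (or any of the others) ahead of Maren.
That's Aldric, Cassia, Dorin, and Fendrel — 4 in all.

4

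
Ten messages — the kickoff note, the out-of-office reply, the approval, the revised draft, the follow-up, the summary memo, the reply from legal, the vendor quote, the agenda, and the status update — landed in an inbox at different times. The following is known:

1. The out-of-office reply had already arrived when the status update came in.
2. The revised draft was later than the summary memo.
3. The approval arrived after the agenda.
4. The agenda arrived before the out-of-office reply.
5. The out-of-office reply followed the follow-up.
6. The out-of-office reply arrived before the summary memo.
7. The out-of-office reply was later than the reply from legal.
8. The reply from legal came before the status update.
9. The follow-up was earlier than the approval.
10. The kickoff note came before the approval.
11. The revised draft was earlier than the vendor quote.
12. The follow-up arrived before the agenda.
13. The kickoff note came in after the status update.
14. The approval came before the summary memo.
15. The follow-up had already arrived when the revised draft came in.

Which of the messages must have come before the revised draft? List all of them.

Directly stated before the revised draft: the follow-up and the summary memo.
The agenda reaches the revised draft via the agenda → the approval → the summary memo → the revised draft.
The approval reaches the revised draft via the approval → the summary memo → the revised draft.
The kickoff note reaches the revised draft via the kickoff note → the approval → the summary memo → the revised draft.
Likewise the out-of-office reply, the reply from legal, and the status update each reach the revised draft by chaining the stated constraints.

the agenda, the approval, the follow-up, the kickoff note, the out-of-office reply, the reply from legal, the status update, the summary memo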